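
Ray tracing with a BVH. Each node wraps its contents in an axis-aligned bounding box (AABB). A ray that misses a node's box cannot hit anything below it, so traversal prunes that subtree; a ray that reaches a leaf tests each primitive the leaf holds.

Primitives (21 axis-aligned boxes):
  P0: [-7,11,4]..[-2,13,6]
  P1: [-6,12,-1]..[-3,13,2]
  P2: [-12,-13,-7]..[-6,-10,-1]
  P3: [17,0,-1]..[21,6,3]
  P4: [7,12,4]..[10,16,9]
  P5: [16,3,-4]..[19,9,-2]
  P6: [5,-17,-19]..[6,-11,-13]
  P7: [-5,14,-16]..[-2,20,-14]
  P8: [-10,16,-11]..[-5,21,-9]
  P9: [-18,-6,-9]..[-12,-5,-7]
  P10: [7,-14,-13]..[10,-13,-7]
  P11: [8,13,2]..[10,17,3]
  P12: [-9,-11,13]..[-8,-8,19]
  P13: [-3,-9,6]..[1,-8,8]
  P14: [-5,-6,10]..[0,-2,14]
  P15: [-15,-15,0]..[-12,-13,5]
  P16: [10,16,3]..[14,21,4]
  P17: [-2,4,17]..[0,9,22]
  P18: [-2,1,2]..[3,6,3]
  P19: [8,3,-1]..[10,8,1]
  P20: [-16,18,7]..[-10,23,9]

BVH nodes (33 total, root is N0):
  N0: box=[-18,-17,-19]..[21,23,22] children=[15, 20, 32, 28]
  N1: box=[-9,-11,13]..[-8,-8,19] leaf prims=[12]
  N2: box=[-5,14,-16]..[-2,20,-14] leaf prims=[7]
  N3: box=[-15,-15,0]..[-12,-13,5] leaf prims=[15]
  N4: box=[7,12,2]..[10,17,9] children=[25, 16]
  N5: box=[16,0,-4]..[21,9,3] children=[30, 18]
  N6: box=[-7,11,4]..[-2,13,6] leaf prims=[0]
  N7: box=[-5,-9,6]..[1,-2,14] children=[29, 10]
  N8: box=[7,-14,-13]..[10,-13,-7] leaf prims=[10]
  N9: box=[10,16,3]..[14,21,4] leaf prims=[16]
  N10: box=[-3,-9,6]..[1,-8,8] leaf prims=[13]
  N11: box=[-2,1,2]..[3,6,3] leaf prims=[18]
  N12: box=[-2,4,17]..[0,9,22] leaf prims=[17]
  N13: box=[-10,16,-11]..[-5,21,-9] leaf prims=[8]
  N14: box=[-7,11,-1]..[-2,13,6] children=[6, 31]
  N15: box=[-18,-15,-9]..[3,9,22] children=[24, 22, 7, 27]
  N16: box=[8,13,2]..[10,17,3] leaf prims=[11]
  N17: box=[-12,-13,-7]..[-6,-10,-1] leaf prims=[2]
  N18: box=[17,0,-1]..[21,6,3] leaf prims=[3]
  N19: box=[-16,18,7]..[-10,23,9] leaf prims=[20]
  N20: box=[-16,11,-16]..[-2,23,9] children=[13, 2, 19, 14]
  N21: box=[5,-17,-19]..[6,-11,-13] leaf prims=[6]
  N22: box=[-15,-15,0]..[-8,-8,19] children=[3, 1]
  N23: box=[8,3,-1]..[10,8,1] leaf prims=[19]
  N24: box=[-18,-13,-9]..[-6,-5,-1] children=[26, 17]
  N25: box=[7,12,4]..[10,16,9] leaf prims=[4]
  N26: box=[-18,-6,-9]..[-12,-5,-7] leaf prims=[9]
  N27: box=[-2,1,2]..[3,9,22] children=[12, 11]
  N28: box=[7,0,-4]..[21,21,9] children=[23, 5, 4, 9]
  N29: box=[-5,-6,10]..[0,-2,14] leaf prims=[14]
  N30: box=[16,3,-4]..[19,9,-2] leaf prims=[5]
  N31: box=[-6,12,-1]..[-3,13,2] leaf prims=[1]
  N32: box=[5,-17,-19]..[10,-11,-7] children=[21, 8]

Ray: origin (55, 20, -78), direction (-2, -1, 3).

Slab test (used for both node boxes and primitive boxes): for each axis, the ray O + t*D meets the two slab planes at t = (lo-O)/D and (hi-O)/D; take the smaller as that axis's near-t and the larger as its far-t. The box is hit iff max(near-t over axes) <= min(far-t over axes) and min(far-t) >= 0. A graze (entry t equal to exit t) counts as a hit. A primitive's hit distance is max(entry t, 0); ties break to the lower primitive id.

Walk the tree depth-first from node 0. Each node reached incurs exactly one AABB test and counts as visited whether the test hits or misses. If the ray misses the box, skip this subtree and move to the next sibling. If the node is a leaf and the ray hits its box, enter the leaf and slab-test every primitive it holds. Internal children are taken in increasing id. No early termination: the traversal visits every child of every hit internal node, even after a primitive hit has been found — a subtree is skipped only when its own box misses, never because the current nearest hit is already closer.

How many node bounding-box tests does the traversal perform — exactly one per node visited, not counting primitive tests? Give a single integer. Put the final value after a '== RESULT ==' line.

Trace the traversal:
N0 x:[17,73/2] y:[-3,37] z:[59/3,100/3] -> hit [59/3,100/3], descend [15, 20, 28, 32]
  N15 x:[26,73/2] y:[11,35] z:[23,100/3] -> hit [26,100/3], descend [7, 22, 24, 27]
    N7 x:[27,30] y:[22,29] z:[28,92/3] -> hit [28,29], descend [10, 29]
      N10 x:[27,29] y:[28,29] z:[28,86/3] -> hit [28,86/3] leaf, test {P13@t=28}
      N29 x:[55/2,30] y:[22,26] z:[88/3,92/3] -> miss, prune
    N22 x:[63/2,35] y:[28,35] z:[26,97/3] -> hit [63/2,97/3], descend [1, 3]
      N1 x:[63/2,32] y:[28,31] z:[91/3,97/3] -> miss, prune
      N3 x:[67/2,35] y:[33,35] z:[26,83/3] -> miss, prune
    N24 x:[61/2,73/2] y:[25,33] z:[23,77/3] -> miss, prune
    N27 x:[26,57/2] y:[11,19] z:[80/3,100/3] -> miss, prune
  N20 x:[57/2,71/2] y:[-3,9] z:[62/3,29] -> miss, prune
  N28 x:[17,24] y:[-1,20] z:[74/3,29] -> miss, prune
  N32 x:[45/2,25] y:[31,37] z:[59/3,71/3] -> miss, prune

13 AABB tests over nodes [0, 15, 7, 10, 29, 22, 1, 3, 24, 27, 20, 28, 32]; 1 leaf entered; closest P13.

== RESULT ==
13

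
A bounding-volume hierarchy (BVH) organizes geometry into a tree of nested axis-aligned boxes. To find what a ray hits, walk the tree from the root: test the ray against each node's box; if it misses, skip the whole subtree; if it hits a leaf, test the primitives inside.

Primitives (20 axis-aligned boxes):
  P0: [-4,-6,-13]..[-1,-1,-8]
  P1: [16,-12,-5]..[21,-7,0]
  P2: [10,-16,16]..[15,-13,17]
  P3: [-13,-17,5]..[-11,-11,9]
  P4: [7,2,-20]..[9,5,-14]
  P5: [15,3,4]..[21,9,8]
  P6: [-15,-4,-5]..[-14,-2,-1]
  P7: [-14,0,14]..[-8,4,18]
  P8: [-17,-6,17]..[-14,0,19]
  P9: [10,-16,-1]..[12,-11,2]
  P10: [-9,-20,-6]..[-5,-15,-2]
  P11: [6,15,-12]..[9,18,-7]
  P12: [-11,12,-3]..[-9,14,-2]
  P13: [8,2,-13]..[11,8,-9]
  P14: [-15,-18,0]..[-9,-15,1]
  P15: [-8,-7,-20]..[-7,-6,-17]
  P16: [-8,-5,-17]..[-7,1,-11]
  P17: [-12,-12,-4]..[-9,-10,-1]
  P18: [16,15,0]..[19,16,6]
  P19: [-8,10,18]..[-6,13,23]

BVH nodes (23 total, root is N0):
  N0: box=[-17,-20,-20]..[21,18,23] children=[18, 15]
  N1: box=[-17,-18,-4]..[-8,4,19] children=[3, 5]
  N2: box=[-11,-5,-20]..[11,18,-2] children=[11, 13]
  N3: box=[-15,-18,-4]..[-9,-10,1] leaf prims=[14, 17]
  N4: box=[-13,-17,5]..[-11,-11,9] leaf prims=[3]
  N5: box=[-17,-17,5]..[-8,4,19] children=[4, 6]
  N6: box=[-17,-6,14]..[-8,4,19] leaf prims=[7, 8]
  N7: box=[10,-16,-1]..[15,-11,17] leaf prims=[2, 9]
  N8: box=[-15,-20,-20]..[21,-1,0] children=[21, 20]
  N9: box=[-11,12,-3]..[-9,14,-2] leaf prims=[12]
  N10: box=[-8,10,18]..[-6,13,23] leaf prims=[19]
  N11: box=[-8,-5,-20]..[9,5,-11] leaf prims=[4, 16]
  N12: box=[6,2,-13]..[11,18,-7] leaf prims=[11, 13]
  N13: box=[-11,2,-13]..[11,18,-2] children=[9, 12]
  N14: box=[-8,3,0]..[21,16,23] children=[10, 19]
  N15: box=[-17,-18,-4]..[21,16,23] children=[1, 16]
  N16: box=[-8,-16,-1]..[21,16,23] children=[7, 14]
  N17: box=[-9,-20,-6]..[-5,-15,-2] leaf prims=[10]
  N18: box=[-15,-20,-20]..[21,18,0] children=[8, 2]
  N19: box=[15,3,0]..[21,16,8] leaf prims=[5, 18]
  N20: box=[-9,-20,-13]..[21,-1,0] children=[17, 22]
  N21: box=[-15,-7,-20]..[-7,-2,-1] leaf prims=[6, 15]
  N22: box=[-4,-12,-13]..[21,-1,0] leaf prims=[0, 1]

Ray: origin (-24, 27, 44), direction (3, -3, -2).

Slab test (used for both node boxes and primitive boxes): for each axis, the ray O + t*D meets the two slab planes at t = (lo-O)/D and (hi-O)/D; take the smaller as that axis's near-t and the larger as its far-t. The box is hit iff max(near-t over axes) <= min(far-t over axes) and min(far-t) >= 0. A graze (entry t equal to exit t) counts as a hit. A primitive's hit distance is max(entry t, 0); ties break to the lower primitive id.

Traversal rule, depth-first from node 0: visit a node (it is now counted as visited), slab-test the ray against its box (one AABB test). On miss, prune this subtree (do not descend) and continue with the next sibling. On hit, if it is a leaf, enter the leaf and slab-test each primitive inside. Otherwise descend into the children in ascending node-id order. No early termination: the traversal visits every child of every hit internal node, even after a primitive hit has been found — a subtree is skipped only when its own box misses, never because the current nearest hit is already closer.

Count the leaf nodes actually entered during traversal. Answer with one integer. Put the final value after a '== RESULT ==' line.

Trace the traversal:
N0 x:[7/3,15] y:[3,47/3] z:[21/2,32] -> hit [21/2,15], descend [15, 18]
  N15 x:[7/3,15] y:[11/3,15] z:[21/2,24] -> hit [21/2,15], descend [1, 16]
    N1 x:[7/3,16/3] y:[23/3,15] z:[25/2,24] -> miss, prune
    N16 x:[16/3,15] y:[11/3,43/3] z:[21/2,45/2] -> hit [21/2,43/3], descend [7, 14]
      N7 x:[34/3,13] y:[38/3,43/3] z:[27/2,45/2] -> miss, prune
      N14 x:[16/3,15] y:[11/3,8] z:[21/2,22] -> miss, prune
  N18 x:[3,15] y:[3,47/3] z:[22,32] -> miss, prune

order=[0, 15, 1, 16, 7, 14, 18]  |boxes|=7  |leaves|=0  hit=miss

== RESULT ==
0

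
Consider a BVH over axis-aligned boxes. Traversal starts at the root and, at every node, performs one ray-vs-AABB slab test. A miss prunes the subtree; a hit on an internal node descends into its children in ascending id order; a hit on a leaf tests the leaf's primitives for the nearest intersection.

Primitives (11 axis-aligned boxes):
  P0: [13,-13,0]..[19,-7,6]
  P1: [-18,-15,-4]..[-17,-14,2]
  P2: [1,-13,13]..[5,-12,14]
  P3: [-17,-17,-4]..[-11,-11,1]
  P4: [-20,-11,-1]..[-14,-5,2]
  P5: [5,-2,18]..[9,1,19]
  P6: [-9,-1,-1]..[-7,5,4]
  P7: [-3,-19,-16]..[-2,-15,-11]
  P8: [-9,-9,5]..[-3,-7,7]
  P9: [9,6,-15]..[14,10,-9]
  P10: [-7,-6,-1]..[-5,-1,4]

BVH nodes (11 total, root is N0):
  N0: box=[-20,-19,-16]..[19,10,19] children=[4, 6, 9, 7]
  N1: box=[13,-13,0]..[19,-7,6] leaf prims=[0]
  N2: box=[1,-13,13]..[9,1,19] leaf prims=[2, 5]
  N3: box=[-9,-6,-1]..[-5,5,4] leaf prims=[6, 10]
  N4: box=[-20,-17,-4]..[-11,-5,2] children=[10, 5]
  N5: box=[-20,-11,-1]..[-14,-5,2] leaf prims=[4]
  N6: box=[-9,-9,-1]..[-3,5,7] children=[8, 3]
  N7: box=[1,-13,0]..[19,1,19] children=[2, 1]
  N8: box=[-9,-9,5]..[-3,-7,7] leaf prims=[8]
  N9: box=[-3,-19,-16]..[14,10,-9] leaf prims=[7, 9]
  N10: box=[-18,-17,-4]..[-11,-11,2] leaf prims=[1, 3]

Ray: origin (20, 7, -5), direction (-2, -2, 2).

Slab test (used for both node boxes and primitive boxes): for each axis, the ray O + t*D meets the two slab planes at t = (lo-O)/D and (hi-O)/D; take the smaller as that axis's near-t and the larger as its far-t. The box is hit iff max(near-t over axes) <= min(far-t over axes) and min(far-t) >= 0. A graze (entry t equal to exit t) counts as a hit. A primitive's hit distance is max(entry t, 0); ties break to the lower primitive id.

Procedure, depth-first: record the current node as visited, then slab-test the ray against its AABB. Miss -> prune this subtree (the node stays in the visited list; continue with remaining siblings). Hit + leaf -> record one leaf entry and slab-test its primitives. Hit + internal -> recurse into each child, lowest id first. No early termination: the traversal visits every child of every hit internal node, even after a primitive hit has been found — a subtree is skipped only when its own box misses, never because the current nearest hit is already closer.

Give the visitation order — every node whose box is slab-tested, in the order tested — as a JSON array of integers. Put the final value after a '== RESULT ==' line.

Traverse from the root:
N0 x:[1/2,20] y:[-3/2,13] z:[-11/2,12] -> hit [1/2,12], descend [4, 6, 7, 9]
  N4 x:[31/2,20] y:[6,12] z:[1/2,7/2] -> miss, prune
  N6 x:[23/2,29/2] y:[1,8] z:[2,6] -> miss, prune
  N7 x:[1/2,19/2] y:[3,10] z:[5/2,12] -> hit [3,19/2], descend [1, 2]
    N1 x:[1/2,7/2] y:[7,10] z:[5/2,11/2] -> miss, prune
    N2 x:[11/2,19/2] y:[3,10] z:[9,12] -> hit [9,19/2] leaf, test {P2@t=19/2, P5(miss)}
  N9 x:[3,23/2] y:[-3/2,13] z:[-11/2,-2] -> miss, prune

7 AABB tests over nodes [0, 4, 6, 7, 1, 2, 9]; 1 leaf entered; closest P2.

== RESULT ==
[0, 4, 6, 7, 1, 2, 9]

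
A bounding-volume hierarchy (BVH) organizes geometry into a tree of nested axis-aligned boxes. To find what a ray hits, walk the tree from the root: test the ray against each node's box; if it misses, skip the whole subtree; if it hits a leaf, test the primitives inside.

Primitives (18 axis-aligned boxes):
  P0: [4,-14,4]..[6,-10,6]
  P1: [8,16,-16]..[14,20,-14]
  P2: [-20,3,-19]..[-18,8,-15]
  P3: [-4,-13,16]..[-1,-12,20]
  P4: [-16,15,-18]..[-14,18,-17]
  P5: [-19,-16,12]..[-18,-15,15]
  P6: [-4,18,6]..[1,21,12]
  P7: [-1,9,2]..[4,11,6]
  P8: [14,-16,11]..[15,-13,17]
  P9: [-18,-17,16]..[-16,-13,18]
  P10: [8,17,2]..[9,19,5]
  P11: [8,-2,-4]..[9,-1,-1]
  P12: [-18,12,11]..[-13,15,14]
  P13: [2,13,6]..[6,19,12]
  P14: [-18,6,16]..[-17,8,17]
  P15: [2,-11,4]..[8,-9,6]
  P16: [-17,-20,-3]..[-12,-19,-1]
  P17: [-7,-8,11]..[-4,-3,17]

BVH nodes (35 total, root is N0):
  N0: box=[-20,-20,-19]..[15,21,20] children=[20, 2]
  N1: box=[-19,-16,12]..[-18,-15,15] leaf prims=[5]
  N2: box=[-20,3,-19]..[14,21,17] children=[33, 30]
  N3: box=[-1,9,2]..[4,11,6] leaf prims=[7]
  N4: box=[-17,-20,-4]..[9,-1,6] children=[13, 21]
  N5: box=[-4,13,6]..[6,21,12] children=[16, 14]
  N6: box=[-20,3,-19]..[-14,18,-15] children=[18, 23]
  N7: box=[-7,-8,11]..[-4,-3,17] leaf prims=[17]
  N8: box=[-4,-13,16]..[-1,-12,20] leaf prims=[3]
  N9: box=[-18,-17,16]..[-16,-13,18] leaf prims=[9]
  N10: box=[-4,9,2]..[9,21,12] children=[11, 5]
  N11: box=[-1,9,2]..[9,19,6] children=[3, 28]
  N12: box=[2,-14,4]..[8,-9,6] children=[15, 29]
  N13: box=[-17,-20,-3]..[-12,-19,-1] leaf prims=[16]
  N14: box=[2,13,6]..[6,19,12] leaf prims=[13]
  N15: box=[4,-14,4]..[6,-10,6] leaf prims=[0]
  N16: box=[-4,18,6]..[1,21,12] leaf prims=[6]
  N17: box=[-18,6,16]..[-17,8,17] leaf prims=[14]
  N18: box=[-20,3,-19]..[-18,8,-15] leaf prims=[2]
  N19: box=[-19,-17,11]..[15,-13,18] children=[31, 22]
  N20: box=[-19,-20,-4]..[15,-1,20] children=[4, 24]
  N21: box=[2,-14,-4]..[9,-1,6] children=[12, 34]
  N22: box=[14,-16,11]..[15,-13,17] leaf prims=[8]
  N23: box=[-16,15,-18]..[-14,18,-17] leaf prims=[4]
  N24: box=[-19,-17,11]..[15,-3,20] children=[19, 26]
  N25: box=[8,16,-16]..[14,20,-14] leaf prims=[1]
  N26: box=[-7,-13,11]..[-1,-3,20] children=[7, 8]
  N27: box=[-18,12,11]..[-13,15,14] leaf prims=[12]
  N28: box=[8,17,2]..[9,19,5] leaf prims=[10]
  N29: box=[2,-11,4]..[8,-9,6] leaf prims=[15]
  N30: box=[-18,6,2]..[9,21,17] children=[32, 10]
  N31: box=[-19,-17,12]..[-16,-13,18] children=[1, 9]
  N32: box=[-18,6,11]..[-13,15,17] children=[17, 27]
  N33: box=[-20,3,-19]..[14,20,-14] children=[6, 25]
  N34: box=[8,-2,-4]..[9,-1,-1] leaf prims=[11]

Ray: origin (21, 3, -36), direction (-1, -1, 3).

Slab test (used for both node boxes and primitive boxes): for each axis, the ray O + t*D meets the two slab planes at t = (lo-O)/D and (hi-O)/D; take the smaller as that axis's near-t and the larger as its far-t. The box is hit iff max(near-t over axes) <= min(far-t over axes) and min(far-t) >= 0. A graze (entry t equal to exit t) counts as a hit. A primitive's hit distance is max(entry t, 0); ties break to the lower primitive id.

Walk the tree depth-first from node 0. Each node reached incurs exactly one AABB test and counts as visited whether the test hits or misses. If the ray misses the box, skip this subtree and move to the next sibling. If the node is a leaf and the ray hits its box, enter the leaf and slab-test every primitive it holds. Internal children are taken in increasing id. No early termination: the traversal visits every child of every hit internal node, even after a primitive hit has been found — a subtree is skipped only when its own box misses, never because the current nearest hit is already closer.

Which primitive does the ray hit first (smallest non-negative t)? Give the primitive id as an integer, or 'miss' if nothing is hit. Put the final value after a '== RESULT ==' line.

Walk:
N0 x:[6,41] y:[-18,23] z:[17/3,56/3] -> hit [6,56/3], descend [2, 20]
  N2 x:[7,41] y:[-18,0] z:[17/3,53/3] -> miss, prune
  N20 x:[6,40] y:[4,23] z:[32/3,56/3] -> hit [32/3,56/3], descend [4, 24]
    N4 x:[12,38] y:[4,23] z:[32/3,14] -> hit [12,14], descend [13, 21]
      N13 x:[33,38] y:[22,23] z:[11,35/3] -> miss, prune
      N21 x:[12,19] y:[4,17] z:[32/3,14] -> hit [12,14], descend [12, 34]
        N12 x:[13,19] y:[12,17] z:[40/3,14] -> hit [40/3,14], descend [15, 29]
          N15 x:[15,17] y:[13,17] z:[40/3,14] -> miss, prune
          N29 x:[13,19] y:[12,14] z:[40/3,14] -> hit [40/3,14] leaf, test {P15@t=40/3}
        N34 x:[12,13] y:[4,5] z:[32/3,35/3] -> miss, prune
    N24 x:[6,40] y:[6,20] z:[47/3,56/3] -> hit [47/3,56/3], descend [19, 26]
      N19 x:[6,40] y:[16,20] z:[47/3,18] -> hit [16,18], descend [22, 31]
        N22 x:[6,7] y:[16,19] z:[47/3,53/3] -> miss, prune
        N31 x:[37,40] y:[16,20] z:[16,18] -> miss, prune
      N26 x:[22,28] y:[6,16] z:[47/3,56/3] -> miss, prune

15 AABB tests over nodes [0, 2, 20, 4, 13, 21, 12, 15, 29, 34, 24, 19, 22, 31, 26]; 1 leaf entered; closest P15.

== RESULT ==
15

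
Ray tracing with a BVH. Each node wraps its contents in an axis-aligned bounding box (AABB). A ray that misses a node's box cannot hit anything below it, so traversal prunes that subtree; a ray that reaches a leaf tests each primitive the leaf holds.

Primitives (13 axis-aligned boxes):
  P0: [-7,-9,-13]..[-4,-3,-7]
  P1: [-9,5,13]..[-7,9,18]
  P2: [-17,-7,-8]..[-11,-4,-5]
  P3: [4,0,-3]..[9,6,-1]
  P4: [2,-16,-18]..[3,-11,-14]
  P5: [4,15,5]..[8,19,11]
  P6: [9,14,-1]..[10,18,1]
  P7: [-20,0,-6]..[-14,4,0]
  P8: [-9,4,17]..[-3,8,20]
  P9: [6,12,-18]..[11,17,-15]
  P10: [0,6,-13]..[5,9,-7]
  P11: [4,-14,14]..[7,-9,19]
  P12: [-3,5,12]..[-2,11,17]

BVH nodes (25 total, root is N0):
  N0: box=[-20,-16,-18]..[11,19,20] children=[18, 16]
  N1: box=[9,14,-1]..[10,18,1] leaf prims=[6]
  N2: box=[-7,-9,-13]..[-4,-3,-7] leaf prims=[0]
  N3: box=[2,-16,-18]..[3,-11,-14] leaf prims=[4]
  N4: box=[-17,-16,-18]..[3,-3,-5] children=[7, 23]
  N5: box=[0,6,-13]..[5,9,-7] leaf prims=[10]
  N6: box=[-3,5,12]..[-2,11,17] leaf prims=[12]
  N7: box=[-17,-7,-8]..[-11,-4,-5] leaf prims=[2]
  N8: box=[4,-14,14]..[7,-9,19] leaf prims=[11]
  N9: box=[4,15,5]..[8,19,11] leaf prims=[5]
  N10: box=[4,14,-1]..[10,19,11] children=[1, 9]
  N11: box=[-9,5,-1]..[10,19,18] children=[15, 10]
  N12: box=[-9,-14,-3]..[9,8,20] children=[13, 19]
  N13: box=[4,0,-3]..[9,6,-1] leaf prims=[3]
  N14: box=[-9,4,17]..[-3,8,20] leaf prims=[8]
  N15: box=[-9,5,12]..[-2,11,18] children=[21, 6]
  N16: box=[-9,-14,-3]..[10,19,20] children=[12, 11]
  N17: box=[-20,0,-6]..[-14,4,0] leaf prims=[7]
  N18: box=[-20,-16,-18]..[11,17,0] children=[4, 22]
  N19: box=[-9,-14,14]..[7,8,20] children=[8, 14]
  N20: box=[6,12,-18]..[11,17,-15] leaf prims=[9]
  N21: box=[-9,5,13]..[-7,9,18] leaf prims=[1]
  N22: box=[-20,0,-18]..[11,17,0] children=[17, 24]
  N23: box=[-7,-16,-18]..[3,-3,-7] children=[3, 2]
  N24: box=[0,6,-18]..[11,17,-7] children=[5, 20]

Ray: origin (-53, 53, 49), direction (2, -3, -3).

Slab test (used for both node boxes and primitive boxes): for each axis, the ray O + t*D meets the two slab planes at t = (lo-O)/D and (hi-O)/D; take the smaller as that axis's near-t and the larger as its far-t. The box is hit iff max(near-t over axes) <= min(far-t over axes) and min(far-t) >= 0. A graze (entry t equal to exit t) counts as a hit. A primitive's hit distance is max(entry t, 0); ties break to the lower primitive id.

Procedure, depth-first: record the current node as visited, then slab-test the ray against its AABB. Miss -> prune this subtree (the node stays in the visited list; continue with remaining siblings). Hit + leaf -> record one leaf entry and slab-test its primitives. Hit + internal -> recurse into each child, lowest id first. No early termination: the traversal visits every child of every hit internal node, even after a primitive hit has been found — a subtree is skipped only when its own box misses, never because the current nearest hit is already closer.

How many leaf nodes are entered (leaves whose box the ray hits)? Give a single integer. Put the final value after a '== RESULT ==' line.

Traverse from the root:
N0 x:[33/2,32] y:[34/3,23] z:[29/3,67/3] -> hit [33/2,67/3], descend [16, 18]
  N16 x:[22,63/2] y:[34/3,67/3] z:[29/3,52/3] -> miss, prune
  N18 x:[33/2,32] y:[12,23] z:[49/3,67/3] -> hit [33/2,67/3], descend [4, 22]
    N4 x:[18,28] y:[56/3,23] z:[18,67/3] -> hit [56/3,67/3], descend [7, 23]
      N7 x:[18,21] y:[19,20] z:[18,19] -> hit [19,19] leaf, test {P2@t=19}
      N23 x:[23,28] y:[56/3,23] z:[56/3,67/3] -> miss, prune
    N22 x:[33/2,32] y:[12,53/3] z:[49/3,67/3] -> hit [33/2,53/3], descend [17, 24]
      N17 x:[33/2,39/2] y:[49/3,53/3] z:[49/3,55/3] -> hit [33/2,53/3] leaf, test {P7@t=33/2}
      N24 x:[53/2,32] y:[12,47/3] z:[56/3,67/3] -> miss, prune

9 AABB tests over nodes [0, 16, 18, 4, 7, 23, 22, 17, 24]; 2 leaves entered; closest P7.

== RESULT ==
2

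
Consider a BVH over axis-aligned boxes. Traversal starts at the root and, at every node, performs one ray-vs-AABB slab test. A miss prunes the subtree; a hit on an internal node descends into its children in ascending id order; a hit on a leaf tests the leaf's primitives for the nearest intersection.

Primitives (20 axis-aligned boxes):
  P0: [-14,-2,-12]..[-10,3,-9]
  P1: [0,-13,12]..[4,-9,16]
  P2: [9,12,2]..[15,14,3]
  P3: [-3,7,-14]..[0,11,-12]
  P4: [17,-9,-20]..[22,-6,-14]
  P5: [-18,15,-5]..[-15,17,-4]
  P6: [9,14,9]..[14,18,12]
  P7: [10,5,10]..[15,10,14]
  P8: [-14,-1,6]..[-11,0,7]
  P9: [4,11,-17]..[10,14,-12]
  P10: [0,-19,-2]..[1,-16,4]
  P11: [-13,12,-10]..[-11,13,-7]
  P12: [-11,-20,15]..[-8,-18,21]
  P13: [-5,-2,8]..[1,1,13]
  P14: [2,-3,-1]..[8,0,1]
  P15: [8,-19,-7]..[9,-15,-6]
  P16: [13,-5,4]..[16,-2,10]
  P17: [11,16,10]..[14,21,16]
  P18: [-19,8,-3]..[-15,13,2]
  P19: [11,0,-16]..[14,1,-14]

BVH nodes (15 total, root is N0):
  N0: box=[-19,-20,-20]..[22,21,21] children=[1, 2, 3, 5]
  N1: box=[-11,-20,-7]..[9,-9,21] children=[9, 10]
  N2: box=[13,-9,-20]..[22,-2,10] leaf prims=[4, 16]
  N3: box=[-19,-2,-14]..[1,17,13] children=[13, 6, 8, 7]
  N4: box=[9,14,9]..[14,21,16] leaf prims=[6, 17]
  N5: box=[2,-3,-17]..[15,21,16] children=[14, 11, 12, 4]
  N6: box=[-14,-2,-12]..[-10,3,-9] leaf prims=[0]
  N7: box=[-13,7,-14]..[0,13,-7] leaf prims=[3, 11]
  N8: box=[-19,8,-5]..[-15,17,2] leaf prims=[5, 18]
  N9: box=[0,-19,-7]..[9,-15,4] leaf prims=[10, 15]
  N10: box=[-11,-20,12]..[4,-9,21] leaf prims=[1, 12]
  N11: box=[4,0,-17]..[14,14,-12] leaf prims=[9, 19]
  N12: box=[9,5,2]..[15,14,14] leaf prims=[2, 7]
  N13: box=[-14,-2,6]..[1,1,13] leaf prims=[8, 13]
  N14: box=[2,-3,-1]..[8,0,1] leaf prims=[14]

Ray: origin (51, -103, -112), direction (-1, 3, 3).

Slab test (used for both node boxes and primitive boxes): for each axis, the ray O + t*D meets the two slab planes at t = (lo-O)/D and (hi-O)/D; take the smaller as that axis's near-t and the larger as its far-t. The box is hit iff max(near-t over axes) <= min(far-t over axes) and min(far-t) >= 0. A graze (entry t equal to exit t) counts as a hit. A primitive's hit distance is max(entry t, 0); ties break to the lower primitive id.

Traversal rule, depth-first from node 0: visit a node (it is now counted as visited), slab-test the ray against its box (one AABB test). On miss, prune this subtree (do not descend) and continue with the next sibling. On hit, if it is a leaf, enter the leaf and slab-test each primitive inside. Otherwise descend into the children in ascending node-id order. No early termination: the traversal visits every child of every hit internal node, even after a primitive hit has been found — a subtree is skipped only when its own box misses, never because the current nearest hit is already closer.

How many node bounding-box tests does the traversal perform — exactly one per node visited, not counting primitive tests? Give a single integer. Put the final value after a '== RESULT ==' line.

Walk:
N0 x:[29,70] y:[83/3,124/3] z:[92/3,133/3] -> hit [92/3,124/3], descend [1, 2, 3, 5]
  N1 x:[42,62] y:[83/3,94/3] z:[35,133/3] -> miss, prune
  N2 x:[29,38] y:[94/3,101/3] z:[92/3,122/3] -> hit [94/3,101/3] leaf, test {P4@t=94/3, P16(miss)}
  N3 x:[50,70] y:[101/3,40] z:[98/3,125/3] -> miss, prune
  N5 x:[36,49] y:[100/3,124/3] z:[95/3,128/3] -> hit [36,124/3], descend [4, 11, 12, 14]
    N4 x:[37,42] y:[39,124/3] z:[121/3,128/3] -> hit [121/3,124/3] leaf, test {P6@t=121/3, P17(miss)}
    N11 x:[37,47] y:[103/3,39] z:[95/3,100/3] -> miss, prune
    N12 x:[36,42] y:[36,39] z:[38,42] -> hit [38,39] leaf, test {P2@t=115/3, P7(miss)}
    N14 x:[43,49] y:[100/3,103/3] z:[37,113/3] -> miss, prune

Summary -> nodes [0, 1, 2, 3, 5, 4, 11, 12, 14]; box-tests=9; leaf-entries=3; first=P4

== RESULT ==
9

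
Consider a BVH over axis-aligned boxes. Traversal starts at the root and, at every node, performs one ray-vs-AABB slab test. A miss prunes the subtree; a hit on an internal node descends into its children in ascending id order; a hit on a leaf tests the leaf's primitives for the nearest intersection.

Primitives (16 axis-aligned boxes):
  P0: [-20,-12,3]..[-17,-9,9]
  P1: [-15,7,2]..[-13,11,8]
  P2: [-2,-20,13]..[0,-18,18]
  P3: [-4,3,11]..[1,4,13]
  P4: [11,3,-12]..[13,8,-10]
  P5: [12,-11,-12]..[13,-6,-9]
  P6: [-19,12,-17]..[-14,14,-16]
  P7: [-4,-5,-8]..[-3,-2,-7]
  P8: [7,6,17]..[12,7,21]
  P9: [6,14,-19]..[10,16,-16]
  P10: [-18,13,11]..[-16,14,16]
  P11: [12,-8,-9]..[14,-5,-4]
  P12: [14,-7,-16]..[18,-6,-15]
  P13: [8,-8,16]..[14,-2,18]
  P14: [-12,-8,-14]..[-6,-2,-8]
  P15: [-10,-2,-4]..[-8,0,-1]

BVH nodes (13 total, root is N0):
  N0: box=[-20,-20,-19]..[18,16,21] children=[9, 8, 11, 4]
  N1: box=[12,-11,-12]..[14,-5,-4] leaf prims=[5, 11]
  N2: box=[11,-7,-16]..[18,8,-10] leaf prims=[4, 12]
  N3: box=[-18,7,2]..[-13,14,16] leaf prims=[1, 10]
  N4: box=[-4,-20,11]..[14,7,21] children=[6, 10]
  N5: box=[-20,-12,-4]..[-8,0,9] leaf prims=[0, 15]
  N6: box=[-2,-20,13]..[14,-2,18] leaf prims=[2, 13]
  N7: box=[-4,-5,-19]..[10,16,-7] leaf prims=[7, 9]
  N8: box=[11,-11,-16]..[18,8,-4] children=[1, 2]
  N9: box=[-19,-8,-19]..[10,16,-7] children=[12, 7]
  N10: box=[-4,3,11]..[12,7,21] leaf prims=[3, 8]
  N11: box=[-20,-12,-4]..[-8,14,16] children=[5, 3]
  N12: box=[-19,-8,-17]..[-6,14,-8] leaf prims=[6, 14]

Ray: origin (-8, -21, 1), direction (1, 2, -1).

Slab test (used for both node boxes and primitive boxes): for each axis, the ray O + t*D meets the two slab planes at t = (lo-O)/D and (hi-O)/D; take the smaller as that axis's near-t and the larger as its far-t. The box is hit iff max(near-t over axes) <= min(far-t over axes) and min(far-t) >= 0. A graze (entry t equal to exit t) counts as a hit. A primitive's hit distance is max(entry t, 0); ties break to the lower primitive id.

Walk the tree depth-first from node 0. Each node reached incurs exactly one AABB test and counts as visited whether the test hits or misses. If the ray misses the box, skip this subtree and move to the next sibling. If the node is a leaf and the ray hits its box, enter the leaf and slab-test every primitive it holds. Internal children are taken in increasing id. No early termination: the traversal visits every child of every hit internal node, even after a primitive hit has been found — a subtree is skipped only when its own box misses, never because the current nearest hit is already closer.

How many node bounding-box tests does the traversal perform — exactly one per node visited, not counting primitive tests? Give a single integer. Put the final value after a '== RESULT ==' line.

Traverse from the root:
N0 x:[-12,26] y:[1/2,37/2] z:[-20,20] -> hit [1/2,37/2], descend [4, 8, 9, 11]
  N4 x:[4,22] y:[1/2,14] z:[-20,-10] -> miss, prune
  N8 x:[19,26] y:[5,29/2] z:[5,17] -> miss, prune
  N9 x:[-11,18] y:[13/2,37/2] z:[8,20] -> hit [8,18], descend [7, 12]
    N7 x:[4,18] y:[8,37/2] z:[8,20] -> hit [8,18] leaf, test {P7(miss), P9@t=35/2}
    N12 x:[-11,2] y:[13/2,35/2] z:[9,18] -> miss, prune
  N11 x:[-12,0] y:[9/2,35/2] z:[-15,5] -> miss, prune

7 AABB tests over nodes [0, 4, 8, 9, 7, 12, 11]; 1 leaf entered; closest P9.

== RESULT ==
7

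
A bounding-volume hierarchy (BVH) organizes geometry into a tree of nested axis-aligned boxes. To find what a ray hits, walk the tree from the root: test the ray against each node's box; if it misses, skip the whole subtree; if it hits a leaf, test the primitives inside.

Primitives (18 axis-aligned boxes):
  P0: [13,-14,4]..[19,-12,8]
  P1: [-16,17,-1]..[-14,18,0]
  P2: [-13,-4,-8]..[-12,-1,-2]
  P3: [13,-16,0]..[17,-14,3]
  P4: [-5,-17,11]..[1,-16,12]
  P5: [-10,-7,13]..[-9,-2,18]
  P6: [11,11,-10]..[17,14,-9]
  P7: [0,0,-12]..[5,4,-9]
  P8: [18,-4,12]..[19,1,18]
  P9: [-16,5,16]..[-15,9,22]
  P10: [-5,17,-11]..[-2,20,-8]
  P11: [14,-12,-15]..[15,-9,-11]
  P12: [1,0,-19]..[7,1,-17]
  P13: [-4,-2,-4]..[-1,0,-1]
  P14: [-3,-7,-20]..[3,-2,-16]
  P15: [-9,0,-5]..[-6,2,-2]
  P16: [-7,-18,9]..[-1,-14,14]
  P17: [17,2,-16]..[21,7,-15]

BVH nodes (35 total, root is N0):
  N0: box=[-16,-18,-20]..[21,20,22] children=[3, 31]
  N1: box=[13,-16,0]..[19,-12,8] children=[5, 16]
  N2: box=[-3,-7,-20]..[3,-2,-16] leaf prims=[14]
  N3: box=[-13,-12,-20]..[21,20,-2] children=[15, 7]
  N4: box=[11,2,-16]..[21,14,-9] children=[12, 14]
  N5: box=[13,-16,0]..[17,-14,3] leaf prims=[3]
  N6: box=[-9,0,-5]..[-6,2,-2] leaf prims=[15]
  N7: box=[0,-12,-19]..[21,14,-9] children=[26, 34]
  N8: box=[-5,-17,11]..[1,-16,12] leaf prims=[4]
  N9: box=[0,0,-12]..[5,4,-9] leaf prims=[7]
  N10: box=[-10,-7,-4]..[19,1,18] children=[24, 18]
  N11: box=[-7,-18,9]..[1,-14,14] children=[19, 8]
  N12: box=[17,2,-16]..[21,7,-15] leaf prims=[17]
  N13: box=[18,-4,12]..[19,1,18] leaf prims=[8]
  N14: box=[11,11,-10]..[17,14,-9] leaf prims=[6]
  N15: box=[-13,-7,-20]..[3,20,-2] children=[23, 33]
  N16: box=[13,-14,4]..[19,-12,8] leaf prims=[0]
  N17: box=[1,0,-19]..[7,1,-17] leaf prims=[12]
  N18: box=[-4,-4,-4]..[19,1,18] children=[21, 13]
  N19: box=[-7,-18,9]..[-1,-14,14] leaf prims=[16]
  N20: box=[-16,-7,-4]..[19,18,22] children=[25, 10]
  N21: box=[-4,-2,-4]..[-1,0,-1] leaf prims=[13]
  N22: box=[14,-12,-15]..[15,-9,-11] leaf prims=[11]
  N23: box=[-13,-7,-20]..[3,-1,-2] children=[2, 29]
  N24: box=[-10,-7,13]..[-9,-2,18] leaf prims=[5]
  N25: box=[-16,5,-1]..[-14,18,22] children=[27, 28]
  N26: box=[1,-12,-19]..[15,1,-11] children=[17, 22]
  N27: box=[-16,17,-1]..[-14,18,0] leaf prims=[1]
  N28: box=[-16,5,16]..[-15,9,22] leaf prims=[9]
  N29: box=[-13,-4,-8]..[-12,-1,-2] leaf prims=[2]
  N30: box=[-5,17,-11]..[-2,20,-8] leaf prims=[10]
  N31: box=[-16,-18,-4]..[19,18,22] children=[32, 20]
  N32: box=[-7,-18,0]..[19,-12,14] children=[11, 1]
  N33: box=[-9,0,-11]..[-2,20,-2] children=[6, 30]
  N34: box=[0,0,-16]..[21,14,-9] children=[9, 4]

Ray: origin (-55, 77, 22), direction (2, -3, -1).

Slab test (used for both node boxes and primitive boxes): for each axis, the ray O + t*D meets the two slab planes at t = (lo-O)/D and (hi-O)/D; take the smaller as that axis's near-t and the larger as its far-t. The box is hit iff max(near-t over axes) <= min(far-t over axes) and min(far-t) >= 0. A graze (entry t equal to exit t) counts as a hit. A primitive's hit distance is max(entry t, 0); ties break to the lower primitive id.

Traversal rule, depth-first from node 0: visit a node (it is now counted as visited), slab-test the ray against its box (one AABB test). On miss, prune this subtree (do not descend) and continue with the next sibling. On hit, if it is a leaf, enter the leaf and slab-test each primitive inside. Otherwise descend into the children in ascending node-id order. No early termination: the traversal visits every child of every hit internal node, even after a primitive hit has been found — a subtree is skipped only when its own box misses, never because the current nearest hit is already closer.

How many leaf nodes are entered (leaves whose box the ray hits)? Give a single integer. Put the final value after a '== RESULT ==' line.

Walk:
N0 x:[39/2,38] y:[19,95/3] z:[0,42] -> hit [39/2,95/3], descend [3, 31]
  N3 x:[21,38] y:[19,89/3] z:[24,42] -> hit [24,89/3], descend [7, 15]
    N7 x:[55/2,38] y:[21,89/3] z:[31,41] -> miss, prune
    N15 x:[21,29] y:[19,28] z:[24,42] -> hit [24,28], descend [23, 33]
      N23 x:[21,29] y:[26,28] z:[24,42] -> hit [26,28], descend [2, 29]
        N2 x:[26,29] y:[79/3,28] z:[38,42] -> miss, prune
        N29 x:[21,43/2] y:[26,27] z:[24,30] -> miss, prune
      N33 x:[23,53/2] y:[19,77/3] z:[24,33] -> hit [24,77/3], descend [6, 30]
        N6 x:[23,49/2] y:[25,77/3] z:[24,27] -> miss, prune
        N30 x:[25,53/2] y:[19,20] z:[30,33] -> miss, prune
  N31 x:[39/2,37] y:[59/3,95/3] z:[0,26] -> hit [59/3,26], descend [20, 32]
    N20 x:[39/2,37] y:[59/3,28] z:[0,26] -> hit [59/3,26], descend [10, 25]
      N10 x:[45/2,37] y:[76/3,28] z:[4,26] -> hit [76/3,26], descend [18, 24]
        N18 x:[51/2,37] y:[76/3,27] z:[4,26] -> hit [51/2,26], descend [13, 21]
          N13 x:[73/2,37] y:[76/3,27] z:[4,10] -> miss, prune
          N21 x:[51/2,27] y:[77/3,79/3] z:[23,26] -> hit [77/3,26] leaf, test {P13@t=77/3}
        N24 x:[45/2,23] y:[79/3,28] z:[4,9] -> miss, prune
      N25 x:[39/2,41/2] y:[59/3,24] z:[0,23] -> hit [59/3,41/2], descend [27, 28]
        N27 x:[39/2,41/2] y:[59/3,20] z:[22,23] -> miss, prune
        N28 x:[39/2,20] y:[68/3,24] z:[0,6] -> miss, prune
    N32 x:[24,37] y:[89/3,95/3] z:[8,22] -> miss, prune

21 AABB tests over nodes [0, 3, 7, 15, 23, 2, 29, 33, 6, 30, 31, 20, 10, 18, 13, 21, 24, 25, 27, 28, 32]; 1 leaf entered; closest P13.

== RESULT ==
1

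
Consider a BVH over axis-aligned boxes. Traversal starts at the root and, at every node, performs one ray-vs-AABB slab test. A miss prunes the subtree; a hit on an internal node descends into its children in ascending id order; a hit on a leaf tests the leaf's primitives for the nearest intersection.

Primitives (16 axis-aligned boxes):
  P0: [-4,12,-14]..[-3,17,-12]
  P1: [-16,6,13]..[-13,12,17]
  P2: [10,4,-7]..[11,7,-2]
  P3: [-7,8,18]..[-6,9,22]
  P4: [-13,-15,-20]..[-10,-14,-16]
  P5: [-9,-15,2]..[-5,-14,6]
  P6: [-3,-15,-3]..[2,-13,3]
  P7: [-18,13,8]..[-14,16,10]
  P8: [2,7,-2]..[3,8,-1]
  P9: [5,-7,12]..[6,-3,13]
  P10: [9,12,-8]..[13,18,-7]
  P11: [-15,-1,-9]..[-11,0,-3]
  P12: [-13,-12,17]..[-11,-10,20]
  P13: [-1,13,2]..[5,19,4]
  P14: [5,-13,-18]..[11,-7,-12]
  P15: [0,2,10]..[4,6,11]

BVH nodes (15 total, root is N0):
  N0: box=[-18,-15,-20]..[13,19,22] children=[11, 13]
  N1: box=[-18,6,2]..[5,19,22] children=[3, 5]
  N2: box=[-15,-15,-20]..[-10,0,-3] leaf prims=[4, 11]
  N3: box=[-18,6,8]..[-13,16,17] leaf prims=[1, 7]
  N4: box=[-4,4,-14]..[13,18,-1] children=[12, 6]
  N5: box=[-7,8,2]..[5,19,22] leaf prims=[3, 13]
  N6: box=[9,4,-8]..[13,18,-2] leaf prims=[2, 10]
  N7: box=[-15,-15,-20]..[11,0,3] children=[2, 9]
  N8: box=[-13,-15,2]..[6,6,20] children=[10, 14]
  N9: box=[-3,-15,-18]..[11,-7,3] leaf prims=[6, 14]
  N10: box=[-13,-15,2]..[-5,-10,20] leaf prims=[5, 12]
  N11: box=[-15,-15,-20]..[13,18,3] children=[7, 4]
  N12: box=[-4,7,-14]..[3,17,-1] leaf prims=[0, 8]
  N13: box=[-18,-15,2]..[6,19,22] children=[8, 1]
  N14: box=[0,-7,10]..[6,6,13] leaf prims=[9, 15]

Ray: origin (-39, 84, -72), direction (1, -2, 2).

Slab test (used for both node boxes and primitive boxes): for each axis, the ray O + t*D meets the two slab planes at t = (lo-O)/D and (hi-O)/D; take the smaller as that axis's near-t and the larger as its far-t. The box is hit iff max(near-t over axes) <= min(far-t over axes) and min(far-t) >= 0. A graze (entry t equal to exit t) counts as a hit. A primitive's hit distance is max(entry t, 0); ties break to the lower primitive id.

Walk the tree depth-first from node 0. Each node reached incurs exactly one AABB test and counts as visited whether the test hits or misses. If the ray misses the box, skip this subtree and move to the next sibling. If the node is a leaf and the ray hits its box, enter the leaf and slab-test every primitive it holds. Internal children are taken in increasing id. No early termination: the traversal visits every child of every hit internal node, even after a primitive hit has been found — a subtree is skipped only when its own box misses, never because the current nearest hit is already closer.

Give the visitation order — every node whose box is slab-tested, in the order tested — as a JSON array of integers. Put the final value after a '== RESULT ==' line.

Walk:
N0 x:[21,52] y:[65/2,99/2] z:[26,47] -> hit [65/2,47], descend [11, 13]
  N11 x:[24,52] y:[33,99/2] z:[26,75/2] -> hit [33,75/2], descend [4, 7]
    N4 x:[35,52] y:[33,40] z:[29,71/2] -> hit [35,71/2], descend [6, 12]
      N6 x:[48,52] y:[33,40] z:[32,35] -> miss, prune
      N12 x:[35,42] y:[67/2,77/2] z:[29,71/2] -> hit [35,71/2] leaf, test {P0(miss), P8(miss)}
    N7 x:[24,50] y:[42,99/2] z:[26,75/2] -> miss, prune
  N13 x:[21,45] y:[65/2,99/2] z:[37,47] -> hit [37,45], descend [1, 8]
    N1 x:[21,44] y:[65/2,39] z:[37,47] -> hit [37,39], descend [3, 5]
      N3 x:[21,26] y:[34,39] z:[40,89/2] -> miss, prune
      N5 x:[32,44] y:[65/2,38] z:[37,47] -> hit [37,38] leaf, test {P3(miss), P13(miss)}
    N8 x:[26,45] y:[39,99/2] z:[37,46] -> hit [39,45], descend [10, 14]
      N10 x:[26,34] y:[47,99/2] z:[37,46] -> miss, prune
      N14 x:[39,45] y:[39,91/2] z:[41,85/2] -> hit [41,85/2] leaf, test {P9(miss), P15@t=41}

13 AABB tests over nodes [0, 11, 4, 6, 12, 7, 13, 1, 3, 5, 8, 10, 14]; 3 leaves entered; closest P15.

== RESULT ==
[0, 11, 4, 6, 12, 7, 13, 1, 3, 5, 8, 10, 14]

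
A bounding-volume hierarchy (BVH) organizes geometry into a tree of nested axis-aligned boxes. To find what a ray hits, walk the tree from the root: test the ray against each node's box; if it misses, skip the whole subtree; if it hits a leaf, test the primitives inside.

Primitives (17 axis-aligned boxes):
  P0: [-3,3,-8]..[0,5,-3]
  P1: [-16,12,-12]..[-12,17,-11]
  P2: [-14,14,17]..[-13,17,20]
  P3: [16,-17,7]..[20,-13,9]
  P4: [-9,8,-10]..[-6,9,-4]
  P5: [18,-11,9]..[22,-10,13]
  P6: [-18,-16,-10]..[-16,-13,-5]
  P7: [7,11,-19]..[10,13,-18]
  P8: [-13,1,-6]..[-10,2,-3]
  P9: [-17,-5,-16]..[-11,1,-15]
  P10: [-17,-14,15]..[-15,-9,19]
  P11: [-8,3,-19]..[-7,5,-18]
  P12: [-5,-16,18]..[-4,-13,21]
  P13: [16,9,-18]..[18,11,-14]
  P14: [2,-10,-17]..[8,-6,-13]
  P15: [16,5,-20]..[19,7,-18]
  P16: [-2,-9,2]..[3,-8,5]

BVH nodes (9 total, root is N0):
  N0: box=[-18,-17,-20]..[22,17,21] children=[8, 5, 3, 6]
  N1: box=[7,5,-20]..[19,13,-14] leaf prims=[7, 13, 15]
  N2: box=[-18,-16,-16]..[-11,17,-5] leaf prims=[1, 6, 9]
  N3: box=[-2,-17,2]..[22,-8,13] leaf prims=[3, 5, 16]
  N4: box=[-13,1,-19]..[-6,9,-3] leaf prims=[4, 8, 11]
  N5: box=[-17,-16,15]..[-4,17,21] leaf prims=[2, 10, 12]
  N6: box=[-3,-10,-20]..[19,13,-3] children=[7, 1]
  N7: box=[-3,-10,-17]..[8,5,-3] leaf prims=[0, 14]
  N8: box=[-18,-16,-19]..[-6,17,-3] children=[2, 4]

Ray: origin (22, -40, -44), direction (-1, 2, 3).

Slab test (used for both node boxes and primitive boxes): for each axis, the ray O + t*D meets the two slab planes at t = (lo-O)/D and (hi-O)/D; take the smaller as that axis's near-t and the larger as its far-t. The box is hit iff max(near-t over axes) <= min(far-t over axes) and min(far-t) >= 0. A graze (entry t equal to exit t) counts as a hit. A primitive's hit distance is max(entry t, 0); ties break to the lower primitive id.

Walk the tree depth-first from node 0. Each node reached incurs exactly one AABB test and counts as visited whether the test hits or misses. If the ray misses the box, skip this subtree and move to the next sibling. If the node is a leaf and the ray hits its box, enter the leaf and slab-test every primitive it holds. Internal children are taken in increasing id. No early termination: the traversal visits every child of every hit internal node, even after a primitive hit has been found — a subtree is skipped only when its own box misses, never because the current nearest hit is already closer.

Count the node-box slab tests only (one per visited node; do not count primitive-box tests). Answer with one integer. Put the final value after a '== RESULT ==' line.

Traverse from the root:
N0 x:[0,40] y:[23/2,57/2] z:[8,65/3] -> hit [23/2,65/3], descend [3, 5, 6, 8]
  N3 x:[0,24] y:[23/2,16] z:[46/3,19] -> hit [46/3,16] leaf, test {P3(miss), P5(miss), P16(miss)}
  N5 x:[26,39] y:[12,57/2] z:[59/3,65/3] -> miss, prune
  N6 x:[3,25] y:[15,53/2] z:[8,41/3] -> miss, prune
  N8 x:[28,40] y:[12,57/2] z:[25/3,41/3] -> miss, prune

Visited [0, 3, 5, 6, 8]. Tests: 5 box, 1 leaf. Nearest: miss.

== RESULT ==
5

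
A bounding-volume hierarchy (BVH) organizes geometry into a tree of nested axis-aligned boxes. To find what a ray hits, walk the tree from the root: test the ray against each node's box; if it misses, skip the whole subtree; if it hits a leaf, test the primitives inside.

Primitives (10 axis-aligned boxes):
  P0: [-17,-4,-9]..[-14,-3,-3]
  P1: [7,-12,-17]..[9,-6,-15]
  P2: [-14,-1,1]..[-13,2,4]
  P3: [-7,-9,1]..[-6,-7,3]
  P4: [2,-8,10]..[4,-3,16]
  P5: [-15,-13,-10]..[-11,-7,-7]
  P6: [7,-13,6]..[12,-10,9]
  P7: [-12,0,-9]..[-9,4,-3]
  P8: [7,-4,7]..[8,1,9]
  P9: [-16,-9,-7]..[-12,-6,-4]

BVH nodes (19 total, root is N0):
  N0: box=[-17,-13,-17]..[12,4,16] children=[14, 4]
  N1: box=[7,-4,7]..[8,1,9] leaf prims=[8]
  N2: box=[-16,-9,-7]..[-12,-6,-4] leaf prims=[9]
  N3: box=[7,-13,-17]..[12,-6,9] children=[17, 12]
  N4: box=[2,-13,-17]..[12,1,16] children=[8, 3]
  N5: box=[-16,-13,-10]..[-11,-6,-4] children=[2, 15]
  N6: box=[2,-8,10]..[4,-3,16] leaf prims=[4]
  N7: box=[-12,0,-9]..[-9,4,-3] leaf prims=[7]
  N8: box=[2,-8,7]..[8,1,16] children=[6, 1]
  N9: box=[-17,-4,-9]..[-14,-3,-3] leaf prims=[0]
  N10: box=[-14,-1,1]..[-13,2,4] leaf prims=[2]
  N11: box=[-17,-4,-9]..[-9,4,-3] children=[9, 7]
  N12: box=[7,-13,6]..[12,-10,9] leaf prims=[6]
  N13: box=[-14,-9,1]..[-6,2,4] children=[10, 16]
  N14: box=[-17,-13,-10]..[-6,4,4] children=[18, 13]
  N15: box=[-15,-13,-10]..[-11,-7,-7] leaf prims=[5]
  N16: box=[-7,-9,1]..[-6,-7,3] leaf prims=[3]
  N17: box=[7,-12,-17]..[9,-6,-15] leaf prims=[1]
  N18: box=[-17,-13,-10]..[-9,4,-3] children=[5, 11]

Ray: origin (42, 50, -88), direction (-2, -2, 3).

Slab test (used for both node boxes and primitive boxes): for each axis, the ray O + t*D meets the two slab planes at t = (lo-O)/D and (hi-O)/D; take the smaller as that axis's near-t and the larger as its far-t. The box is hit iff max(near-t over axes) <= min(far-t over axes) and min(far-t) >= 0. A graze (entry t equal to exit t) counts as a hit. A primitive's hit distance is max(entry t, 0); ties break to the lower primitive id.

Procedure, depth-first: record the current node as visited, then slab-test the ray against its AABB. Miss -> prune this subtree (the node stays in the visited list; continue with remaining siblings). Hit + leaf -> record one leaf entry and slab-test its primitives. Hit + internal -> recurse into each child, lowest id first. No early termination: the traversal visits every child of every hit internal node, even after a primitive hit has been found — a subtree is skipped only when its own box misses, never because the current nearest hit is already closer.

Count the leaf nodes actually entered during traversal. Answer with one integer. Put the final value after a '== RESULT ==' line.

Walk:
N0 x:[15,59/2] y:[23,63/2] z:[71/3,104/3] -> hit [71/3,59/2], descend [4, 14]
  N4 x:[15,20] y:[49/2,63/2] z:[71/3,104/3] -> miss, prune
  N14 x:[24,59/2] y:[23,63/2] z:[26,92/3] -> hit [26,59/2], descend [13, 18]
    N13 x:[24,28] y:[24,59/2] z:[89/3,92/3] -> miss, prune
    N18 x:[51/2,59/2] y:[23,63/2] z:[26,85/3] -> hit [26,85/3], descend [5, 11]
      N5 x:[53/2,29] y:[28,63/2] z:[26,28] -> hit [28,28], descend [2, 15]
        N2 x:[27,29] y:[28,59/2] z:[27,28] -> hit [28,28] leaf, test {P9@t=28}
        N15 x:[53/2,57/2] y:[57/2,63/2] z:[26,27] -> miss, prune
      N11 x:[51/2,59/2] y:[23,27] z:[79/3,85/3] -> hit [79/3,27], descend [7, 9]
        N7 x:[51/2,27] y:[23,25] z:[79/3,85/3] -> miss, prune
        N9 x:[28,59/2] y:[53/2,27] z:[79/3,85/3] -> miss, prune

Summary -> nodes [0, 4, 14, 13, 18, 5, 2, 15, 11, 7, 9]; box-tests=11; leaf-entries=1; first=P9

== RESULT ==
1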